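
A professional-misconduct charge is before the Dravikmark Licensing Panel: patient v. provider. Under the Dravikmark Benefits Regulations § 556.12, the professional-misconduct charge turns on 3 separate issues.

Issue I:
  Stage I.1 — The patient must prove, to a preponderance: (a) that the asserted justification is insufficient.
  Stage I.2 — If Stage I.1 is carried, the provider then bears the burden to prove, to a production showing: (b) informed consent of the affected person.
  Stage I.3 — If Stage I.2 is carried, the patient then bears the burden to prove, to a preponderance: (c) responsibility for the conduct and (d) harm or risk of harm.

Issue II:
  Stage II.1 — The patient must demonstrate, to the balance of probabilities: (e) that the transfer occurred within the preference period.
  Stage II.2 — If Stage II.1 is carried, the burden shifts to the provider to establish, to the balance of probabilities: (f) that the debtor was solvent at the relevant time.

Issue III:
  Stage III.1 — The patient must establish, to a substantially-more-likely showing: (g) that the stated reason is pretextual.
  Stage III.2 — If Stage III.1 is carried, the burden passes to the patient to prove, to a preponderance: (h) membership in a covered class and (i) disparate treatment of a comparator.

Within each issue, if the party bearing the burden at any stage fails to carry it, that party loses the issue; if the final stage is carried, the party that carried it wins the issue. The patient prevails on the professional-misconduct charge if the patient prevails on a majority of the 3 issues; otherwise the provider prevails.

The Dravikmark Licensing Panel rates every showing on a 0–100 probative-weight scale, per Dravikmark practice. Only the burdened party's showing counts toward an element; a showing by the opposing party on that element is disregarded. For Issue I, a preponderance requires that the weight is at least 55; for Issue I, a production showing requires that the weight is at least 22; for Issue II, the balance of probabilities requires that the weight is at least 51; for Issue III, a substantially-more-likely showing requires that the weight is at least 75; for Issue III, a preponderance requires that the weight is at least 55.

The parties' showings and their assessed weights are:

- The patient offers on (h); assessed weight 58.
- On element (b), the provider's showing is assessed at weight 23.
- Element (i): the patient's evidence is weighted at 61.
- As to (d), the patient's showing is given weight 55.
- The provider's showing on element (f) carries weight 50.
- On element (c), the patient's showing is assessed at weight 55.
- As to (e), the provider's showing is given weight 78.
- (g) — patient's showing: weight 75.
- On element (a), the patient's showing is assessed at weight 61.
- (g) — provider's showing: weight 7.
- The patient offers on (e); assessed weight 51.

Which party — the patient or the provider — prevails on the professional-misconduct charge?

— Issue I —
Stage I.1 — burden on patient; standard: a preponderance (weight is at least 55).
    (a): 61 ≥ 55 [met]
  All elements met. The burden passes to the provider.
Stage I.2 — burden on provider; standard: a production showing (weight is at least 22).
    (b): 23 ≥ 22 [met]
  The provider carries Stage I.2; the patient now bears the burden.
Stage I.3 — burden on patient; standard: a preponderance (weight is at least 55).
    (c): 55 ≥ 55 [met]
    (d): 55 ≥ 55 [met]
  Stage I.3 carried; the final stage is satisfied.
With every stage satisfied, the patient prevails on this issue.
— Issue II —
At Stage II.1 the patient must meet the balance of probabilities (weight is at least 51): on (e) the weight is 51 (the provider's 78 is given no effect), ≥ 51, so (e) meets the standard.
  Stage II.1 is satisfied; the onus moves to the provider.
At Stage II.2 the provider must meet the balance of probabilities (weight is at least 51): on (f) the weight is 50, < 51, so (f) does not meet the standard.
  Not every element is met, so the provider fails to carry Stage II.2.
The patient prevails on this issue.
— Issue III —
At Stage III.1 the patient must meet a substantially-more-likely showing (weight is at least 75): on (g) the weight is 75 (the provider's 7 is given no effect), ≥ 75, so (g) meets the standard.
  All elements met. The patient retains the burden for Stage III.2.
At Stage III.2 the patient must meet a preponderance (weight is at least 55): on (h) the weight is 58, which does reach 55, so (h) meets the standard; on (i) the weight is 61, ≥ 55, so (i) meets the standard.
  Stage III.2 carried; the final stage is satisfied.
With every stage satisfied, the patient prevails on this issue.
Per-issue: Issue I → patient; Issue II → patient; Issue III → patient. The patient must prevail on a majority of issues; overall, the patient prevails.

patient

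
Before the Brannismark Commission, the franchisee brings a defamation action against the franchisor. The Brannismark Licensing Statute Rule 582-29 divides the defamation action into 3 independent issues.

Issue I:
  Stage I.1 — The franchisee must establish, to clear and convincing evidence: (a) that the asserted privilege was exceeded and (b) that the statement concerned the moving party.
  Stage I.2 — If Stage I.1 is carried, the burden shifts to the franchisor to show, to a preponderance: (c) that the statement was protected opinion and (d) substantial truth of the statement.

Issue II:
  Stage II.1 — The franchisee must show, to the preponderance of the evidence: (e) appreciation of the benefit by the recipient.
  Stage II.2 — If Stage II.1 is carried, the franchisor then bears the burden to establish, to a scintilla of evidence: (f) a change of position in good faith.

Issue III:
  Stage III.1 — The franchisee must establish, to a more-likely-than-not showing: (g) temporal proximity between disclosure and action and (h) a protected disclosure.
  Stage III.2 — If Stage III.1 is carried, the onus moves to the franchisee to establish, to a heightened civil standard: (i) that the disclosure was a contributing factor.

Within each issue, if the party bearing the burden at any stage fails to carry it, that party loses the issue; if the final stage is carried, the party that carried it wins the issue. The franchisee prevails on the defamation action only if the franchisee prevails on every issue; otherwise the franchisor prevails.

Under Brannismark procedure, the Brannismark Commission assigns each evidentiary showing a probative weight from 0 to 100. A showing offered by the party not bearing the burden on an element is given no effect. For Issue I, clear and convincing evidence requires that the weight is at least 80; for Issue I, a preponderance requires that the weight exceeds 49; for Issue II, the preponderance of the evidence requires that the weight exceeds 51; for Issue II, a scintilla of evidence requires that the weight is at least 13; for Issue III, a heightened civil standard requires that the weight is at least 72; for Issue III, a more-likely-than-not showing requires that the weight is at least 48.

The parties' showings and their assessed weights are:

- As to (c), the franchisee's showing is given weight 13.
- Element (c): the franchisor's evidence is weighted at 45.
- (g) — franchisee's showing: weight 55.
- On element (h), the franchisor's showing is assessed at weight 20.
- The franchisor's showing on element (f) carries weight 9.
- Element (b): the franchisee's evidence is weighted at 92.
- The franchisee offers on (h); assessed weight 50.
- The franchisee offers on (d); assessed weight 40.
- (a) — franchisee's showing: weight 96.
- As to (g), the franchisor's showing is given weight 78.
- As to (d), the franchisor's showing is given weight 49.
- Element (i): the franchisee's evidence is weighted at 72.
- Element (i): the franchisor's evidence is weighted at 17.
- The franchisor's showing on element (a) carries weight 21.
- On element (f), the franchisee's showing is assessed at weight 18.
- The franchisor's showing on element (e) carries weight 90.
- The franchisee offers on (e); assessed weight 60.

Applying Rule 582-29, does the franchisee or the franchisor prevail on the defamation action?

— Issue I —
Stage I.1 (franchisee, clear and convincing evidence, weight is at least 80): (a) 96 (franchisor's 21 disregarded) ≥ 80 — meets; (b) 92 ≥ 80 — meets.
  Stage I.1 carried; the burden shifts to the franchisor.
Stage I.2 (franchisor, a preponderance, weight exceeds 49): (c) 45 (franchisee's 13 disregarded) ≤ 49 — fails; (d) 49 (franchisee's 40 disregarded) ≤ 49 — fails.
  The franchisor does not carry Stage I.2.
The franchisee prevails on this issue.
— Issue II —
At Stage II.1 the franchisee must meet the preponderance of the evidence (weight exceeds 51): on (e) the weight is 60 (the franchisor's 90 is given no effect), > 51, so (e) meets the standard.
  All elements met. The burden passes to the franchisor.
At Stage II.2 the franchisor must meet a scintilla of evidence (weight is at least 13): on (f) the weight is 9 (the franchisee's 18 is given no effect), which does not reach 13, so (f) does not meet the standard.
  The franchisor does not carry Stage II.2.
The franchisee prevails on this issue.
— Issue III —
Stage III.1 (franchisee, a more-likely-than-not showing, weight is at least 48): (g) 55 (franchisor's 78 disregarded) ≥ 48 — meets; (h) 50 (franchisor's 20 disregarded) ≥ 48 — meets.
  All elements met. The franchisee retains the burden for Stage III.2.
Stage III.2 (franchisee, a heightened civil standard, weight is at least 72): (i) 72 (franchisor's 17 disregarded) ≥ 72 — meets.
  All elements met at the final stage.
All stages carried — the franchisee prevails on this issue.
Per-issue: Issue I → franchisee; Issue II → franchisee; Issue III → franchisee. The franchisee must prevail on every issue; overall, the franchisee prevails.

franchisee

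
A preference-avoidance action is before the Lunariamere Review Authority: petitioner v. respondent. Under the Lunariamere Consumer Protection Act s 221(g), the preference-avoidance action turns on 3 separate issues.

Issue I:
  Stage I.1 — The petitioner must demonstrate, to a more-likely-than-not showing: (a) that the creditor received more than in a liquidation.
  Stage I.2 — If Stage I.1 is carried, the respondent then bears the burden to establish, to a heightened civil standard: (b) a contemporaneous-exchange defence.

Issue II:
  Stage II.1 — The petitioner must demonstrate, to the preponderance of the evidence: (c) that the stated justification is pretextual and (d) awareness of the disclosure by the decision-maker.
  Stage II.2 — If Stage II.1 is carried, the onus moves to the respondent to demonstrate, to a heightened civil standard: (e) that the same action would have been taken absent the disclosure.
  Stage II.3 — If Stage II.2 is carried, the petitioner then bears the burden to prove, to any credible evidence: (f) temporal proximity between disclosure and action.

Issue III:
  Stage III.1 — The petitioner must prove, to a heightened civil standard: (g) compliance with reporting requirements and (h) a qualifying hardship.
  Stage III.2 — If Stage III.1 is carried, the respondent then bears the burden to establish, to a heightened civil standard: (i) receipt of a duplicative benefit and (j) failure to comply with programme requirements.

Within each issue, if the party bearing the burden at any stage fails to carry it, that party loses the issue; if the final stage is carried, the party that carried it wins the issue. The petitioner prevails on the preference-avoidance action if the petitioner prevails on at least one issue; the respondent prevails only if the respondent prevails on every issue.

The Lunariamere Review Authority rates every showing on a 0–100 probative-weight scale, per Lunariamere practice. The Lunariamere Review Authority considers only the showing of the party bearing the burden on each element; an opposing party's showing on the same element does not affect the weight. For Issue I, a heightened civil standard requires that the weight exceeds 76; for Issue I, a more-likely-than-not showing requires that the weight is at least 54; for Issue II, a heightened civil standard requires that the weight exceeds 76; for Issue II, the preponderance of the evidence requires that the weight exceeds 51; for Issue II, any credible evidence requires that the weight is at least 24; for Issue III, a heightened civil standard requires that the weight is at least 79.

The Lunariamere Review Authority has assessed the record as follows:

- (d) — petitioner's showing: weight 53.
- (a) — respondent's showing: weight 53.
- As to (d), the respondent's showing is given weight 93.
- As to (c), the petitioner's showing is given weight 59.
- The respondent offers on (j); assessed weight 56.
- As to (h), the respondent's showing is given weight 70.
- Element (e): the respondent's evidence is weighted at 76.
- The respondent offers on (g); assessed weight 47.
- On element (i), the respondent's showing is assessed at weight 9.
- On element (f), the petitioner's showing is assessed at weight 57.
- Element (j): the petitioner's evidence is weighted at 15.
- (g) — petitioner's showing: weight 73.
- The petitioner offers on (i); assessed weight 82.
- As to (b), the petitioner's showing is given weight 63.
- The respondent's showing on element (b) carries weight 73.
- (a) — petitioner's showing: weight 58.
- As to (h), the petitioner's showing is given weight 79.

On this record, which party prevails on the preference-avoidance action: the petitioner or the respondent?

petitioner

— Issue I —
Stage I.1 (petitioner, a more-likely-than-not showing, weight is at least 54): (a) 58 (respondent's 53 disregarded) ≥ 54 — meets.
  Stage I.1 carried; the burden shifts to the respondent.
Stage I.2 (respondent, a heightened civil standard, weight exceeds 76): (b) 73 (petitioner's 63 disregarded) ≤ 76 — fails.
  Stage I.2 not carried; the respondent fails its burden.
So the petitioner prevails on this issue.
— Issue II —
Stage II.1 (petitioner, the preponderance of the evidence, weight exceeds 51): (c) 59 > 51 — meets; (d) 53 (respondent's 93 disregarded) > 51 — meets.
  All elements met. The burden passes to the respondent.
Stage II.2 (respondent, a heightened civil standard, weight exceeds 76): (e) 76 ≤ 76 — fails.
  The respondent does not carry Stage II.2.
The analysis ends at Stage II.2; the petitioner prevails on this issue.
— Issue III —
Stage III.1 (petitioner, a heightened civil standard, weight is at least 79): (g) 73 (respondent's 47 disregarded) < 79 — fails; (h) 79 (respondent's 70 disregarded) ≥ 79 — meets.
  Stage III.1 not carried; the petitioner fails its burden.
So the respondent prevails on this issue.
Per-issue: Issue I → petitioner; Issue II → petitioner; Issue III → respondent. The petitioner must prevail on at least one issue; overall, the petitioner prevails.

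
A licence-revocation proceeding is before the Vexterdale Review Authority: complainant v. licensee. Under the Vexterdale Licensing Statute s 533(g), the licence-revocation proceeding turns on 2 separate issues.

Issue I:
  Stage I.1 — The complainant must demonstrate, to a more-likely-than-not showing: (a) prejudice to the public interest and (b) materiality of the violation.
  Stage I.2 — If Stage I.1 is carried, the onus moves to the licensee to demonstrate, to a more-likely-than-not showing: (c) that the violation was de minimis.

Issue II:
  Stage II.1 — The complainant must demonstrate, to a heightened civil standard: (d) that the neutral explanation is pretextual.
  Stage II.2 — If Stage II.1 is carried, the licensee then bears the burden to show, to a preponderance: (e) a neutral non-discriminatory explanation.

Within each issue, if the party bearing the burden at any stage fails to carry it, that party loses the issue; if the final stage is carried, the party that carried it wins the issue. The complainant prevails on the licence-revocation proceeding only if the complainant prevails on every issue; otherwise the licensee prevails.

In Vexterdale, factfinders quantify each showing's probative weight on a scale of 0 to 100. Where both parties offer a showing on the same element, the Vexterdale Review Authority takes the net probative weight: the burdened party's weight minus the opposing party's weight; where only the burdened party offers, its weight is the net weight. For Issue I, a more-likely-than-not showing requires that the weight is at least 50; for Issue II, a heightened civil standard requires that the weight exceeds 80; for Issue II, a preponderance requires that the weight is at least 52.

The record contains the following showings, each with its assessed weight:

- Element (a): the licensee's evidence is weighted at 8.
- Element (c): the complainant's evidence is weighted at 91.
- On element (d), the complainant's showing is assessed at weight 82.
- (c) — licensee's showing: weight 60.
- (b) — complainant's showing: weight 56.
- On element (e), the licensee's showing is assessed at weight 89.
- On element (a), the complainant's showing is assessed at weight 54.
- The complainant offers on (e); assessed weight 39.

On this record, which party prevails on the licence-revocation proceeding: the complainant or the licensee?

licensee

— Issue I —
At Stage I.1 the complainant must meet a more-likely-than-not showing (weight is at least 50): on (a) the weight is 54 less the opposing 8 gives net 46, which does not reach 50, so (a) does not meet the standard; on (b) the weight is 56, which does reach 50, so (b) meets the standard.
  Not every element is met, so the complainant fails to carry Stage I.1.
So the licensee prevails on this issue.
— Issue II —
Stage II.1 (complainant, a heightened civil standard, weight exceeds 80): (d) 82 > 80 — meets.
  All elements met. The burden passes to the licensee.
Stage II.2 (licensee, a preponderance, weight is at least 52): (e) net 89−39=50 < 52 — fails.
  Stage II.2 not carried; the licensee fails its burden.
The analysis ends at Stage II.2; the complainant prevails on this issue.
Per-issue: Issue I → licensee; Issue II → complainant. The complainant must prevail on every issue; overall, the licensee prevails.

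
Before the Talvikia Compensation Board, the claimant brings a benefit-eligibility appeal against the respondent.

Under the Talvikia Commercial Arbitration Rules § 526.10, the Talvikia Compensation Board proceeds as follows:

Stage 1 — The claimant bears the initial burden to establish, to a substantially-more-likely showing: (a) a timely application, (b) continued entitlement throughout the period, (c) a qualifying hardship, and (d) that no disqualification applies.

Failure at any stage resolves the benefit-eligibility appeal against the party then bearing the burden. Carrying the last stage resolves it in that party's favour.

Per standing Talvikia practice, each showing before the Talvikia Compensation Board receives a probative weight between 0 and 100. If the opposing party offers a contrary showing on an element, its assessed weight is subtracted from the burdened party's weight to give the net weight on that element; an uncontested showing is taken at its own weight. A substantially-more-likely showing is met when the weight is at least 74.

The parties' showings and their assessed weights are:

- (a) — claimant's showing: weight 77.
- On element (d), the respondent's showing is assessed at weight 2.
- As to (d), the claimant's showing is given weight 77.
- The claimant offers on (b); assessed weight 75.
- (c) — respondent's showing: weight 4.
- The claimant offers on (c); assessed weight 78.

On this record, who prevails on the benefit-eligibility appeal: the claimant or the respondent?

claimant

At Stage 1 the claimant must meet a substantially-more-likely showing (weight is at least 74): on (a) the weight is 77, ≥ 74, so (a) meets the standard; on (b) the weight is 75, ≥ 74, so (b) meets the standard; on (c) the weight is 78 less the opposing 4 gives net 74, which does reach 74, so (c) meets the standard; on (d) the weight is 77 less the opposing 2 gives net 75, ≥ 74, so (d) meets the standard.
  All elements met at the final stage.
Every stage carried; the claimant prevails.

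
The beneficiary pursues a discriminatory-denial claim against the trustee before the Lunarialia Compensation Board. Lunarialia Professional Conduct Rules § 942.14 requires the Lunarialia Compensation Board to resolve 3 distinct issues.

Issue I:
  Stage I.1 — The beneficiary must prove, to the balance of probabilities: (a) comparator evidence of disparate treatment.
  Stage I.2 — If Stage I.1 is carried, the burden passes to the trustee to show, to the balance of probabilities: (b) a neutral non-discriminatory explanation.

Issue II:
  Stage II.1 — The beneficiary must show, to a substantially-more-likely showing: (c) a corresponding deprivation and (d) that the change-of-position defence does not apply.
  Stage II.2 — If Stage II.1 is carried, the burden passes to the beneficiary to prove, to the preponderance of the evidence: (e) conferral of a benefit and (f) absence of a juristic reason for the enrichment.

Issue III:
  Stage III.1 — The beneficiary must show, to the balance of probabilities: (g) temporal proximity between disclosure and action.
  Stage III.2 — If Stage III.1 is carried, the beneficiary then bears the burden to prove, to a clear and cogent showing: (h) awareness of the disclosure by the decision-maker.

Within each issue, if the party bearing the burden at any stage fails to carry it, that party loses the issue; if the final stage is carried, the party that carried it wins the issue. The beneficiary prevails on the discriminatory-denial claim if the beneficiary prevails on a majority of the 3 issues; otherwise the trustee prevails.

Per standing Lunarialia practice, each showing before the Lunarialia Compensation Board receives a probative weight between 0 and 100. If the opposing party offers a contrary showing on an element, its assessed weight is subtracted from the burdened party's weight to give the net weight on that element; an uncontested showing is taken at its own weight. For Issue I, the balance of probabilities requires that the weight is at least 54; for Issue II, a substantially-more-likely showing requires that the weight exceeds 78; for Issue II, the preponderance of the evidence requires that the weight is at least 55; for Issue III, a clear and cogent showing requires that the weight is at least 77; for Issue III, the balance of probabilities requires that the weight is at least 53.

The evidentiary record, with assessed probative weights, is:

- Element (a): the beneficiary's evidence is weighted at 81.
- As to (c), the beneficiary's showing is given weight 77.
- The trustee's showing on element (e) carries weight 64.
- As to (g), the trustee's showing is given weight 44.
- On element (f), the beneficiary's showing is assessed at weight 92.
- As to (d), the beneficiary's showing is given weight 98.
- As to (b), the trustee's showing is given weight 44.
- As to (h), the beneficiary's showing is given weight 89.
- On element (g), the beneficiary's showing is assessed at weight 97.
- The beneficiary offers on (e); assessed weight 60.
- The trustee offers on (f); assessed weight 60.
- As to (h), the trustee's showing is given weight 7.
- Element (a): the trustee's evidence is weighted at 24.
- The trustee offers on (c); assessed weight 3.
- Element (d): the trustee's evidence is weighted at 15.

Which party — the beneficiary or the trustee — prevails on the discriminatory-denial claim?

— Issue I —
At Stage I.1 the beneficiary must meet the balance of probabilities (weight is at least 54): on (a) the weight is 81 less the opposing 24 gives net 57, ≥ 54, so (a) meets the standard.
  The beneficiary carries Stage I.1; the trustee now bears the burden.
At Stage I.2 the trustee must meet the balance of probabilities (weight is at least 54): on (b) the weight is 44, < 54, so (b) does not meet the standard.
  The trustee does not carry Stage I.2.
The beneficiary prevails on this issue.
— Issue II —
Stage II.1 (beneficiary, a substantially-more-likely showing, weight exceeds 78): (c) net 77−3=74 ≤ 78 — fails; (d) net 98−15=83 > 78 — meets.
  Stage II.1 not carried; the beneficiary fails its burden.
So the trustee prevails on this issue.
— Issue III —
At Stage III.1 the beneficiary must meet the balance of probabilities (weight is at least 53): on (g) the weight is 97 less the opposing 44 gives net 53, ≥ 53, so (g) meets the standard.
  Stage III.1 carried; the burden remains with the beneficiary.
At Stage III.2 the beneficiary must meet a clear and cogent showing (weight is at least 77): on (h) the weight is 89 less the opposing 7 gives net 82, which does reach 77, so (h) meets the standard.
  The beneficiary carries the last stage.
All stages carried — the beneficiary prevails on this issue.
Per-issue: Issue I → beneficiary; Issue II → trustee; Issue III → beneficiary. The beneficiary must prevail on a majority of issues; overall, the beneficiary prevails.

beneficiary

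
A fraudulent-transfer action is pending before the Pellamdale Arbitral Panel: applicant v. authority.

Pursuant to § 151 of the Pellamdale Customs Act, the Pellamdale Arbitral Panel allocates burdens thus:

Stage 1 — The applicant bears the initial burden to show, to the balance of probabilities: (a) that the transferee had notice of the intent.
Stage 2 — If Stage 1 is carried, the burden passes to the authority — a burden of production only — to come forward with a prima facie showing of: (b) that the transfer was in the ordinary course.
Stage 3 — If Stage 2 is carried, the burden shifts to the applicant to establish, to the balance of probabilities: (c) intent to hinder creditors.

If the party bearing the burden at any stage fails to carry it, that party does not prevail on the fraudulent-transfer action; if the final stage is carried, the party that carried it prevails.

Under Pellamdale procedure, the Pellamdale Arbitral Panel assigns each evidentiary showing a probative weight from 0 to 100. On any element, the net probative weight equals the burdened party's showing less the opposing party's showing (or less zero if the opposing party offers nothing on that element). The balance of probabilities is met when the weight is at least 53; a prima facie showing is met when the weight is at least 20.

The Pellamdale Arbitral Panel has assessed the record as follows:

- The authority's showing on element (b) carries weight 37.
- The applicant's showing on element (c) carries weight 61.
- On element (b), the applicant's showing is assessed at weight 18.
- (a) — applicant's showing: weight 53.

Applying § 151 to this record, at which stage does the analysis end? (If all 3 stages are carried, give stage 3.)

At Stage 1 the applicant must meet the balance of probabilities (weight is at least 53): on (a) the weight is 53, ≥ 53, so (a) meets the standard.
  Stage 1 is satisfied; the onus moves to the authority.
At Stage 2 the authority must meet a prima facie showing (weight is at least 20): on (b) the weight is 37 less the opposing 18 gives net 19, which does not reach 20, so (b) does not meet the standard.
  The authority does not carry Stage 2.
So the applicant prevails.

stage 2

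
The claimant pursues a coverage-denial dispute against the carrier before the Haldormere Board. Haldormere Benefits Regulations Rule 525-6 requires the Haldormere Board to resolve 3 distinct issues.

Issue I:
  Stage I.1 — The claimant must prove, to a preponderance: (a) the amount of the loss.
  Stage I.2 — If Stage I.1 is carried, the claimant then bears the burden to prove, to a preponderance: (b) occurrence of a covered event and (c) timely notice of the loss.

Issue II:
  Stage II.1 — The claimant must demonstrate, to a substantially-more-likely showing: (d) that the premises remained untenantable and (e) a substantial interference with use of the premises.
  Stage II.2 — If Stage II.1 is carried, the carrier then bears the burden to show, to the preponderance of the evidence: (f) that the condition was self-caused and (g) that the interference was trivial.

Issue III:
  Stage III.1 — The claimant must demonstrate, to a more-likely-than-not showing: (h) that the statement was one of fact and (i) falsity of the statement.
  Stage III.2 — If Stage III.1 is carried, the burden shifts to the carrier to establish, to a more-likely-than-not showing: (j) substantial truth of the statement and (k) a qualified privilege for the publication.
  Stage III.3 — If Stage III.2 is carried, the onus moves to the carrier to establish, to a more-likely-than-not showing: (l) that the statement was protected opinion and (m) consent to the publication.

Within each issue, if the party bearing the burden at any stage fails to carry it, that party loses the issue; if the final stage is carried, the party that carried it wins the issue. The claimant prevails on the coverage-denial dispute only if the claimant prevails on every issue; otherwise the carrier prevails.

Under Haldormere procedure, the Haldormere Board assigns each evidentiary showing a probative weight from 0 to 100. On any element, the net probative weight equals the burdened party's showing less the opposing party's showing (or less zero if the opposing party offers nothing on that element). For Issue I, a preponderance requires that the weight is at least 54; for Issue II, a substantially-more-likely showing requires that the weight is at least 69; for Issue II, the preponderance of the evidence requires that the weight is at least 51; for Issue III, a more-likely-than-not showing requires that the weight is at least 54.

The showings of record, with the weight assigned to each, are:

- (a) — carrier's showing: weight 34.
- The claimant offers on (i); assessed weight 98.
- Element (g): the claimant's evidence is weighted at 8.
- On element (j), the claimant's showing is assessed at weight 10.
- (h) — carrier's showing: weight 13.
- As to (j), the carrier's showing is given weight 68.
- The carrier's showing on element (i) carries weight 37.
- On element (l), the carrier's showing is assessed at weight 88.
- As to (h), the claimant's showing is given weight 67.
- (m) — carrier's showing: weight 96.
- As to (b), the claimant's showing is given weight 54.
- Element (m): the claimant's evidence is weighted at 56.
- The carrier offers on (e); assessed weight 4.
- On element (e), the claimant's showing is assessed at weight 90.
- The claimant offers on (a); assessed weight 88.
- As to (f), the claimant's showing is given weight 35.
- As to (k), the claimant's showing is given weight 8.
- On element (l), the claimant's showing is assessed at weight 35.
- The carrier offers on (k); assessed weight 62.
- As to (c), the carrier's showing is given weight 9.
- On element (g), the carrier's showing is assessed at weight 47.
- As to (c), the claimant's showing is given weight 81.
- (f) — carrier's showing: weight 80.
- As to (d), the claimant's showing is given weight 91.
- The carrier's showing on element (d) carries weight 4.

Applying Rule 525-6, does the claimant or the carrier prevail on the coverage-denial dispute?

claimant

— Issue I —
At Stage I.1 the claimant must meet a preponderance (weight is at least 54): on (a) the weight is 88 less the opposing 34 gives net 54, ≥ 54, so (a) meets the standard.
  All elements met. The claimant retains the burden for Stage I.2.
At Stage I.2 the claimant must meet a preponderance (weight is at least 54): on (b) the weight is 54, ≥ 54, so (b) meets the standard; on (c) the weight is 81 less the opposing 9 gives net 72, which does reach 54, so (c) meets the standard.
  All elements met at the final stage.
Every stage carried; the claimant prevails on this issue.
— Issue II —
At Stage II.1 the claimant must meet a substantially-more-likely showing (weight is at least 69): on (d) the weight is 91 less the opposing 4 gives net 87, ≥ 69, so (d) meets the standard; on (e) the weight is 90 less the opposing 4 gives net 86, ≥ 69, so (e) meets the standard.
  Stage II.1 is satisfied; the onus moves to the carrier.
At Stage II.2 the carrier must meet the preponderance of the evidence (weight is at least 51): on (f) the weight is 80 less the opposing 35 gives net 45, < 51, so (f) does not meet the standard; on (g) the weight is 47 less the opposing 8 gives net 39, < 51, so (g) does not meet the standard.
  The carrier does not carry Stage II.2.
So the claimant prevails on this issue.
— Issue III —
At Stage III.1 the claimant must meet a more-likely-than-not showing (weight is at least 54): on (h) the weight is 67 less the opposing 13 gives net 54, ≥ 54, so (h) meets the standard; on (i) the weight is 98 less the opposing 37 gives net 61, ≥ 54, so (i) meets the standard.
  The claimant carries Stage III.1; the carrier now bears the burden.
At Stage III.2 the carrier must meet a more-likely-than-not showing (weight is at least 54): on (j) the weight is 68 less the opposing 10 gives net 58, ≥ 54, so (j) meets the standard; on (k) the weight is 62 less the opposing 8 gives net 54, ≥ 54, so (k) meets the standard.
  Stage III.2 carried; the burden remains with the carrier.
At Stage III.3 the carrier must meet a more-likely-than-not showing (weight is at least 54): on (l) the weight is 88 less the opposing 35 gives net 53, which does not reach 54, so (l) does not meet the standard; on (m) the weight is 96 less the opposing 56 gives net 40, < 54, so (m) does not meet the standard.
  Not every element is met, so the carrier fails to carry Stage III.3.
So the claimant prevails on this issue.
Per-issue: Issue I → claimant; Issue II → claimant; Issue III → claimant. The claimant must prevail on every issue; overall, the claimant prevails.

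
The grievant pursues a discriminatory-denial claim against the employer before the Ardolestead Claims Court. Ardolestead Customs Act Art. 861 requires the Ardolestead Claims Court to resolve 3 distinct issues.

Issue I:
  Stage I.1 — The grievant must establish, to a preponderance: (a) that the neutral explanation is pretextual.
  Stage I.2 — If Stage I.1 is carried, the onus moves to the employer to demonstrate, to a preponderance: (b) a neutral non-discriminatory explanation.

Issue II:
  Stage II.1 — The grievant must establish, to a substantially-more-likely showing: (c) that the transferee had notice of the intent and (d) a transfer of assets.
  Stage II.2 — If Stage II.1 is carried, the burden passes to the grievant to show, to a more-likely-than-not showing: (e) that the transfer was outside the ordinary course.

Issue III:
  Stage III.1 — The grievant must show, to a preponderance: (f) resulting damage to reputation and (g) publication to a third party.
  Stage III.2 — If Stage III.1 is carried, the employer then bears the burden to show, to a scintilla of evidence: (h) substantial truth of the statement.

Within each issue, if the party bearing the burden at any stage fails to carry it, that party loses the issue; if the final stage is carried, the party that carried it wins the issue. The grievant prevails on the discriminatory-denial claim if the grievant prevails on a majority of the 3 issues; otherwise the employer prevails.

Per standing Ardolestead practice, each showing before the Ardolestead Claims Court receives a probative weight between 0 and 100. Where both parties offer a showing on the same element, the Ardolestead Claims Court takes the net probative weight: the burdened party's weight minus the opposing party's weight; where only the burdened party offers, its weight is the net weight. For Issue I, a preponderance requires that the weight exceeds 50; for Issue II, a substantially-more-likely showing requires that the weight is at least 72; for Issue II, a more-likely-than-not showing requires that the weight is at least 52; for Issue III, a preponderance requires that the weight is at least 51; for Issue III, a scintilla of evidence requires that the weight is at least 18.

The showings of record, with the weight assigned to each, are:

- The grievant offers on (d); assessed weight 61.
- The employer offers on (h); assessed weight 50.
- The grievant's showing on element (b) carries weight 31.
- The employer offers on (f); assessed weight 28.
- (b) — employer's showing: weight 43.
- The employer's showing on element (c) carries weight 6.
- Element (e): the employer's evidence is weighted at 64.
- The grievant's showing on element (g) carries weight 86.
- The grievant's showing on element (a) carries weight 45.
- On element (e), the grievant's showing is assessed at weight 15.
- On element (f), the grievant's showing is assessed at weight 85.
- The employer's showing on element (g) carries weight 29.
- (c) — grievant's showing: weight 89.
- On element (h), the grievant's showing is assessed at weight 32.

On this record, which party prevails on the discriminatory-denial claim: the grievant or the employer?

— Issue I —
At Stage I.1 the grievant must meet a preponderance (weight exceeds 50): on (a) the weight is 45, ≤ 50, so (a) does not meet the standard.
  Not every element is met, so the grievant fails to carry Stage I.1.
The employer prevails on this issue.
— Issue II —
At Stage II.1 the grievant must meet a substantially-more-likely showing (weight is at least 72): on (c) the weight is 89 less the opposing 6 gives net 83, ≥ 72, so (c) meets the standard; on (d) the weight is 61, < 72, so (d) does not meet the standard.
  Not every element is met, so the grievant fails to carry Stage II.1.
The employer prevails on this issue.
— Issue III —
At Stage III.1 the grievant must meet a preponderance (weight is at least 51): on (f) the weight is 85 less the opposing 28 gives net 57, which does reach 51, so (f) meets the standard; on (g) the weight is 86 less the opposing 29 gives net 57, ≥ 51, so (g) meets the standard.
  Stage III.1 is satisfied; the onus moves to the employer.
At Stage III.2 the employer must meet a scintilla of evidence (weight is at least 18): on (h) the weight is 50 less the opposing 32 gives net 18, which does reach 18, so (h) meets the standard.
  Stage III.2 carried; the final stage is satisfied.
Every stage carried; the employer prevails on this issue.
Per-issue: Issue I → employer; Issue II → employer; Issue III → employer. The grievant must prevail on a majority of issues; overall, the employer prevails.

employer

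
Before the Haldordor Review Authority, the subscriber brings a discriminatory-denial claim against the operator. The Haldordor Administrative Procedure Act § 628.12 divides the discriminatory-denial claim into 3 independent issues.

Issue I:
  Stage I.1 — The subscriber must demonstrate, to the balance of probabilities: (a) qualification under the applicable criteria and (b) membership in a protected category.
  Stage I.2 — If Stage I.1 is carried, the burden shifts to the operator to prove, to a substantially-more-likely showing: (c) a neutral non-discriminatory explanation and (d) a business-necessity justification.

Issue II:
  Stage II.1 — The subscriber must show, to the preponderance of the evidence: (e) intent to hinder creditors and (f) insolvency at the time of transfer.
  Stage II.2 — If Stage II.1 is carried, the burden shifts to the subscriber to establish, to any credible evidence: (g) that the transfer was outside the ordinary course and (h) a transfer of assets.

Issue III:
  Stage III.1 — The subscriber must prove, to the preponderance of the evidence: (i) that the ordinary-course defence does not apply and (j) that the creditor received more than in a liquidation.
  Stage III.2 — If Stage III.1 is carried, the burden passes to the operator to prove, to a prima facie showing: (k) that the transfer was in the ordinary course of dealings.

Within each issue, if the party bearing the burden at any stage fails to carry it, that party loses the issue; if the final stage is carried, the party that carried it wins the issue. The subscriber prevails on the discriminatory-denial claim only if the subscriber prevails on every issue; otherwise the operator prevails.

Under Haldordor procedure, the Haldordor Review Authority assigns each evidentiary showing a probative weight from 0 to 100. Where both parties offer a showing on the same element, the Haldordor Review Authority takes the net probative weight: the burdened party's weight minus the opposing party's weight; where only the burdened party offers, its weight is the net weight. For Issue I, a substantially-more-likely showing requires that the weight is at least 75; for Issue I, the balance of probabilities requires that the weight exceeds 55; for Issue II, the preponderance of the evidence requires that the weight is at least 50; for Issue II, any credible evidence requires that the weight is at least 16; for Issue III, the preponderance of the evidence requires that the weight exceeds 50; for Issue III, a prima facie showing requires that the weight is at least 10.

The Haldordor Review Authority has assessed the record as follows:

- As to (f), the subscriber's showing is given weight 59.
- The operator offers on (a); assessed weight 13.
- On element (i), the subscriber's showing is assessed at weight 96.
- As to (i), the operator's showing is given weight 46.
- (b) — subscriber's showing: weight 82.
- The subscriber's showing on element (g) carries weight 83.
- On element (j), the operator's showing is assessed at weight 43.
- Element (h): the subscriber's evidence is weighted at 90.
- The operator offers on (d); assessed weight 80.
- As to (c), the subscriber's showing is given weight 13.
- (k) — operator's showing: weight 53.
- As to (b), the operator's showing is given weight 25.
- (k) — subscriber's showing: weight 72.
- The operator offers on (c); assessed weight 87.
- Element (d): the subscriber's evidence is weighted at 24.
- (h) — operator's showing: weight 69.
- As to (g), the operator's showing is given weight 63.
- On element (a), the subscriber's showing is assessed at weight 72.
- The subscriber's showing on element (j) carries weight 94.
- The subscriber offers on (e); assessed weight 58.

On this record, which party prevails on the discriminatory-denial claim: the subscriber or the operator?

— Issue I —
At Stage I.1 the subscriber must meet the balance of probabilities (weight exceeds 55): on (a) the weight is 72 less the opposing 13 gives net 59, > 55, so (a) meets the standard; on (b) the weight is 82 less the opposing 25 gives net 57, > 55, so (b) meets the standard.
  All elements met. The burden passes to the operator.
At Stage I.2 the operator must meet a substantially-more-likely showing (weight is at least 75): on (c) the weight is 87 less the opposing 13 gives net 74, < 75, so (c) does not meet the standard; on (d) the weight is 80 less the opposing 24 gives net 56, < 75, so (d) does not meet the standard.
  The operator does not carry Stage I.2.
The subscriber prevails on this issue.
— Issue II —
At Stage II.1 the subscriber must meet the preponderance of the evidence (weight is at least 50): on (e) the weight is 58, which does reach 50, so (e) meets the standard; on (f) the weight is 59, ≥ 50, so (f) meets the standard.
  Stage II.1 carried; the burden remains with the subscriber.
At Stage II.2 the subscriber must meet any credible evidence (weight is at least 16): on (g) the weight is 83 less the opposing 63 gives net 20, ≥ 16, so (g) meets the standard; on (h) the weight is 90 less the opposing 69 gives net 21, which does reach 16, so (h) meets the standard.
  The subscriber carries the last stage.
With every stage satisfied, the subscriber prevails on this issue.
— Issue III —
Stage III.1 — burden on subscriber; standard: the preponderance of the evidence (weight exceeds 50).
    (i): 96 − 46 = 50 ≤ 50 [not met]
    (j): 94 − 43 = 51 > 50 [met]
  Not every element is met, so the subscriber fails to carry Stage III.1.
So the operator prevails on this issue.
Per-issue: Issue I → subscriber; Issue II → subscriber; Issue III → operator. The subscriber must prevail on every issue; overall, the operator prevails.

operator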